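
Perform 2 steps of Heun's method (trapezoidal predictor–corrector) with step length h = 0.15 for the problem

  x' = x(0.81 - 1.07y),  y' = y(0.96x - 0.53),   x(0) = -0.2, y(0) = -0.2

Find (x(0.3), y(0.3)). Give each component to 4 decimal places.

Heun on (x,y): k1 = f(t_n, state_n); k2 = f(t_n + h, state_n + h·k1); state_{n+1} = state_n + (h/2)·(k1 + k2).
0.000000: (-0.200000, -0.200000)
  k1 = (-0.204800, 0.144400)
  predictor → (-0.230720, -0.178340)
  k2 = (-0.230910, 0.134021)
  → (-0.232678, -0.179118)
0.150000: (-0.232678, -0.179118)
  k1 = (-0.233064, 0.134943)
  predictor → (-0.267638, -0.158877)
  k2 = (-0.262285, 0.125025)
  → (-0.269829, -0.159621)
(x(0.3), y(0.3)) ≈ (-0.2698, -0.1596)

-0.2698, -0.1596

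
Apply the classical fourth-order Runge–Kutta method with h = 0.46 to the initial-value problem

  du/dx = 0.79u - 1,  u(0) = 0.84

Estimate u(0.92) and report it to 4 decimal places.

RK4: k1 = f(x_n, u_n); k2 = f(x_n + h/2, u_n + (h/2)·k1); k3 = f(x_n + h/2, u_n + (h/2)·k2); k4 = f(x_n + h, u_n + h·k3); u_{n+1} = u_n + (h/6)·(k1 + 2k2 + 2k3 + k4).
x=0.000000, u=0.840000:
  k1 = f(0.000000, 0.840000) = -0.336400
  k2 = f(0.230000, 0.762628) = -0.397524
  k3 = f(0.230000, 0.748570) = -0.408630
  k4 = f(0.460000, 0.652030) = -0.484896
  u ← 0.840000 + (0.46/6)·(k1 + 2k2 + 2k3 + k4) = 0.653424
x=0.460000, u=0.653424:
  k1 = f(0.460000, 0.653424) = -0.483795
  k2 = f(0.690000, 0.542151) = -0.571701
  k3 = f(0.690000, 0.521932) = -0.587673
  k4 = f(0.920000, 0.383094) = -0.697356
  u ← 0.653424 + (0.46/6)·(k1 + 2k2 + 2k3 + k4) = 0.385098
u(0.92) ≈ 0.3851

0.3851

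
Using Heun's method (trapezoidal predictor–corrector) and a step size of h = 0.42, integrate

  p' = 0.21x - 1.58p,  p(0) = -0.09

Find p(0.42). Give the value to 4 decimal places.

Heun: k1 = f(x_n, p_n); k2 = f(x_n + h, p_n + h·k1); p_{n+1} = p_n + (h/2)·(k1 + k2).
x=0.000000, p=-0.090000:
  k1 = f(0.000000, -0.090000) = 0.142200
  k2 = f(0.420000, -0.030276) = 0.136036
  p ← -0.090000 + (0.42/2)·(0.142200 + 0.136036) = -0.031570
p(0.42) ≈ -0.0316

-0.0316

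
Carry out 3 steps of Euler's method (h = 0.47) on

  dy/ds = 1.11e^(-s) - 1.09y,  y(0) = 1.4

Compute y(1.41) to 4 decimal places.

Euler: y_{n+1} = y_n + h·f(s_n, y_n).
s=0.000000, y=1.400000: f=-0.416000 → y ← 1.400000 + 0.47·(-0.416000) = 1.204480
s=0.470000, y=1.204480: f=-0.619131 → y ← 1.204480 + 0.47·(-0.619131) = 0.913489
s=0.940000, y=0.913489: f=-0.562106 → y ← 0.913489 + 0.47·(-0.562106) = 0.649299
y(1.41) ≈ 0.6493

0.6493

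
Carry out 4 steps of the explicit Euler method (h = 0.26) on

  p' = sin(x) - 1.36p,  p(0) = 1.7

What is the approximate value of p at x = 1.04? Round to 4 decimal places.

Euler: p_{n+1} = p_n + h·f(x_n, p_n).
x=0.000000, p=1.700000: f=-2.312000 → p ← 1.700000 + 0.26·(-2.312000) = 1.098880
x=0.260000, p=1.098880: f=-1.237396 → p ← 1.098880 + 0.26·(-1.237396) = 0.777157
x=0.520000, p=0.777157: f=-0.560053 → p ← 0.777157 + 0.26·(-0.560053) = 0.631543
x=0.780000, p=0.631543: f=-0.155619 → p ← 0.631543 + 0.26·(-0.155619) = 0.591082
p(1.04) ≈ 0.5911

0.5911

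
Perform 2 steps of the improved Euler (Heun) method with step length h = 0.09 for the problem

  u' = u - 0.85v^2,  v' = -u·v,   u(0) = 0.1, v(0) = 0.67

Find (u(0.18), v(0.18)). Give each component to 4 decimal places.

0.0457, 0.6612

Heun on (u,v): k1 = f(t_n, state_n); k2 = f(t_n + h, state_n + h·k1); state_{n+1} = state_n + (h/2)·(k1 + k2).
0.000000: (0.100000, 0.670000)
  k1 = (-0.281565, -0.067000)
  predictor → (0.074659, 0.663970)
  k2 = (-0.300069, -0.049571)
  → (0.073826, 0.664754)
0.090000: (0.073826, 0.664754)
  k1 = (-0.301787, -0.049076)
  predictor → (0.046666, 0.660337)
  k2 = (-0.323973, -0.030815)
  → (0.045667, 0.661159)
(u(0.18), v(0.18)) ≈ (0.0457, 0.6612)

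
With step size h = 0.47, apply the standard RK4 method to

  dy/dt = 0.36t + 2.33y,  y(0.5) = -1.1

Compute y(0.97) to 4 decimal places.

RK4: k1 = f(t_n, y_n); k2 = f(t_n + h/2, y_n + (h/2)·k1); k3 = f(t_n + h/2, y_n + (h/2)·k2); k4 = f(t_n + h, y_n + h·k3); y_{n+1} = y_n + (h/6)·(k1 + 2k2 + 2k3 + k4).
t=0.500000, y=-1.100000:
  k1 = f(0.500000, -1.100000) = -2.383000
  k2 = f(0.735000, -1.660005) = -3.603212
  k3 = f(0.735000, -1.946755) = -4.271339
  k4 = f(0.970000, -3.107529) = -6.891343
  y ← -1.100000 + (0.47/6)·(k1 + 2k2 + 2k3 + k4) = -3.060170
y(0.97) ≈ -3.0602

-3.0602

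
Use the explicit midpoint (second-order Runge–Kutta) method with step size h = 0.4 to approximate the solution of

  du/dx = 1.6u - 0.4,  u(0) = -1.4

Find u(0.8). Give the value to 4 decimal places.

-5.3654

Midpoint: k1 = f(x_n, u_n); k2 = f(x_n + h/2, u_n + (h/2)·k1); u_{n+1} = u_n + h·k2.
x=0.000000, u=-1.400000:
  k1 = f(0.000000, -1.400000) = -2.640000
  k2 = f(0.200000, -1.928000) = -3.484800
  u ← -1.400000 + 0.4·(-3.484800) = -2.793920
x=0.400000, u=-2.793920:
  k1 = f(0.400000, -2.793920) = -4.870272
  k2 = f(0.600000, -3.767974) = -6.428759
  u ← -2.793920 + 0.4·(-6.428759) = -5.365424
u(0.8) ≈ -5.3654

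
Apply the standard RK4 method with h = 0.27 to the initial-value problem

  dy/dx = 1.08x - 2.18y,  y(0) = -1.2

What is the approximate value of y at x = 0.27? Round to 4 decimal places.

RK4: k1 = f(x_n, y_n); k2 = f(x_n + h/2, y_n + (h/2)·k1); k3 = f(x_n + h/2, y_n + (h/2)·k2); k4 = f(x_n + h, y_n + h·k3); y_{n+1} = y_n + (h/6)·(k1 + 2k2 + 2k3 + k4).
x=0.000000, y=-1.200000:
  k1 = f(0.000000, -1.200000) = 2.616000
  k2 = f(0.135000, -0.846840) = 1.991911
  k3 = f(0.135000, -0.931092) = 2.175581
  k4 = f(0.270000, -0.612593) = 1.627053
  y ← -1.200000 + (0.27/6)·(k1 + 2k2 + 2k3 + k4) = -0.633988
y(0.27) ≈ -0.6340

-0.6340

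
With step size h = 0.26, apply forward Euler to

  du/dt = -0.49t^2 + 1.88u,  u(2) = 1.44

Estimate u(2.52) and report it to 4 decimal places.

1.7824

Euler: u_{n+1} = u_n + h·f(t_n, u_n).
t=2.000000, u=1.440000: f=0.747200 → u ← 1.440000 + 0.26·0.747200 = 1.634272
t=2.260000, u=1.634272: f=0.569707 → u ← 1.634272 + 0.26·0.569707 = 1.782396
u(2.52) ≈ 1.7824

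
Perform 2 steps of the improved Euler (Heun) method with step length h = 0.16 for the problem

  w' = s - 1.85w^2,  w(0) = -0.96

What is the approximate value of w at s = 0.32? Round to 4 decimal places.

-1.9976

Heun: k1 = f(s_n, w_n); k2 = f(s_n + h, w_n + h·k1); w_{n+1} = w_n + (h/2)·(k1 + k2).
s=0.000000, w=-0.960000:
  k1 = f(0.000000, -0.960000) = -1.704960
  k2 = f(0.160000, -1.232794) = -2.651593
  w ← -0.960000 + (0.16/2)·(-1.704960 + (-2.651593)) = -1.308524
s=0.160000, w=-1.308524:
  k1 = f(0.160000, -1.308524) = -3.007636
  k2 = f(0.320000, -1.789746) = -5.605903
  w ← -1.308524 + (0.16/2)·(-3.007636 + (-5.605903)) = -1.997607
w(0.32) ≈ -1.9976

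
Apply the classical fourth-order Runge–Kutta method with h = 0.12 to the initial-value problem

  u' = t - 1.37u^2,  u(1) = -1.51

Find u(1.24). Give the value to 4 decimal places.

-2.4235

RK4: k1 = f(t_n, u_n); k2 = f(t_n + h/2, u_n + (h/2)·k1); k3 = f(t_n + h/2, u_n + (h/2)·k2); k4 = f(t_n + h, u_n + h·k3); u_{n+1} = u_n + (h/6)·(k1 + 2k2 + 2k3 + k4).
t=1.000000, u=-1.510000:
  k1 = f(1.000000, -1.510000) = -2.123737
  k2 = f(1.060000, -1.637424) = -2.613187
  k3 = f(1.060000, -1.666791) = -2.746124
  k4 = f(1.120000, -1.839535) = -3.515927
  u ← -1.510000 + (0.12/6)·(k1 + 2k2 + 2k3 + k4) = -1.837166
t=1.120000, u=-1.837166:
  k1 = f(1.120000, -1.837166) = -3.503994
  k2 = f(1.180000, -2.047405) = -4.562860
  k3 = f(1.180000, -2.110937) = -4.924797
  k4 = f(1.240000, -2.428141) = -6.837343
  u ← -1.837166 + (0.12/6)·(k1 + 2k2 + 2k3 + k4) = -2.423499
u(1.24) ≈ -2.4235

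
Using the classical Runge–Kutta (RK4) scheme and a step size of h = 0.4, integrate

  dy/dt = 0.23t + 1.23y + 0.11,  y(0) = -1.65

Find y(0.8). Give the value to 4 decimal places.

RK4: k1 = f(t_n, y_n); k2 = f(t_n + h/2, y_n + (h/2)·k1); k3 = f(t_n + h/2, y_n + (h/2)·k2); k4 = f(t_n + h, y_n + h·k3); y_{n+1} = y_n + (h/6)·(k1 + 2k2 + 2k3 + k4).
t=0.000000, y=-1.650000:
  k1 = f(0.000000, -1.650000) = -1.919500
  k2 = f(0.200000, -2.033900) = -2.345697
  k3 = f(0.200000, -2.119139) = -2.450541
  k4 = f(0.400000, -2.630217) = -3.033166
  y ← -1.650000 + (0.4/6)·(k1 + 2k2 + 2k3 + k4) = -2.619676
t=0.400000, y=-2.619676:
  k1 = f(0.400000, -2.619676) = -3.020202
  k2 = f(0.600000, -3.223717) = -3.717171
  k3 = f(0.600000, -3.363110) = -3.888626
  k4 = f(0.800000, -4.175127) = -4.841406
  y ← -2.619676 + (0.4/6)·(k1 + 2k2 + 2k3 + k4) = -4.157890
y(0.8) ≈ -4.1579

-4.1579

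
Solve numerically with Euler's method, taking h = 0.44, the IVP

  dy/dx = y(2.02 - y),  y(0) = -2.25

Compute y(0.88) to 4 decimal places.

-30.6947

Euler: y_{n+1} = y_n + h·f(x_n, y_n).
x=0.000000, y=-2.250000: f=-9.607500 → y ← -2.250000 + 0.44·(-9.607500) = -6.477300
x=0.440000, y=-6.477300: f=-55.039561 → y ← -6.477300 + 0.44·(-55.039561) = -30.694707
y(0.88) ≈ -30.6947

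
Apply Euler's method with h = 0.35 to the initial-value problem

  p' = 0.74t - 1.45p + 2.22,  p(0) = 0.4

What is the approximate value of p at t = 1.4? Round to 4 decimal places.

Euler: p_{n+1} = p_n + h·f(t_n, p_n).
t=0.000000, p=0.400000: f=1.640000 → p ← 0.400000 + 0.35·1.640000 = 0.974000
t=0.350000, p=0.974000: f=1.066700 → p ← 0.974000 + 0.35·1.066700 = 1.347345
t=0.700000, p=1.347345: f=0.784350 → p ← 1.347345 + 0.35·0.784350 = 1.621867
t=1.050000, p=1.621867: f=0.645292 → p ← 1.621867 + 0.35·0.645292 = 1.847720
p(1.4) ≈ 1.8477

1.8477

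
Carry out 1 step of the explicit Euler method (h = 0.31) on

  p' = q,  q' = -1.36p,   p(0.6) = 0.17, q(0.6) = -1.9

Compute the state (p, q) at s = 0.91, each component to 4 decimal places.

-0.4190, -1.9717

Euler on (p,q): p_{n+1} = p_n + h·p', q_{n+1} = q_n + h·q'.
0.600000: (0.170000, -1.900000); f=(-1.900000, -0.231200) → (-0.419000, -1.971672)
(p(0.91), q(0.91)) ≈ (-0.4190, -1.9717)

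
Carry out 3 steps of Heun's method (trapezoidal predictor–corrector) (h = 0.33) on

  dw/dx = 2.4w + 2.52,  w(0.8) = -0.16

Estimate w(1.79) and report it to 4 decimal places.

Heun: k1 = f(x_n, w_n); k2 = f(x_n + h, w_n + h·k1); w_{n+1} = w_n + (h/2)·(k1 + k2).
x=0.800000, w=-0.160000:
  k1 = f(0.800000, -0.160000) = 2.136000
  k2 = f(1.130000, 0.544880) = 3.827712
  w ← -0.160000 + (0.33/2)·(2.136000 + 3.827712) = 0.824012
x=1.130000, w=0.824012:
  k1 = f(1.130000, 0.824012) = 4.497630
  k2 = f(1.460000, 2.308230) = 8.059753
  w ← 0.824012 + (0.33/2)·(4.497630 + 8.059753) = 2.895981
x=1.460000, w=2.895981:
  k1 = f(1.460000, 2.895981) = 9.470354
  k2 = f(1.790000, 6.021197) = 16.970874
  w ← 2.895981 + (0.33/2)·(9.470354 + 16.970874) = 7.258783
w(1.79) ≈ 7.2588

7.2588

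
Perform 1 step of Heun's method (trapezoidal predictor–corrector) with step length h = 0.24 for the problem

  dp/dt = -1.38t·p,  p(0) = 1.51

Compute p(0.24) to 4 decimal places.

1.4500

Heun: k1 = f(t_n, p_n); k2 = f(t_n + h, p_n + h·k1); p_{n+1} = p_n + (h/2)·(k1 + k2).
t=0.000000, p=1.510000:
  k1 = f(0.000000, 1.510000) = 0.000000
  k2 = f(0.240000, 1.510000) = -0.500112
  p ← 1.510000 + (0.24/2)·(0.000000 + (-0.500112)) = 1.449987
p(0.24) ≈ 1.4500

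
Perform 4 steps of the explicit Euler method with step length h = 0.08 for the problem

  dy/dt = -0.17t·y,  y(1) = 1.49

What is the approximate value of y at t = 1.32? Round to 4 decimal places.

Euler: y_{n+1} = y_n + h·f(t_n, y_n).
t=1.000000, y=1.490000: f=-0.253300 → y ← 1.490000 + 0.08·(-0.253300) = 1.469736
t=1.080000, y=1.469736: f=-0.269844 → y ← 1.469736 + 0.08·(-0.269844) = 1.448149
t=1.160000, y=1.448149: f=-0.285575 → y ← 1.448149 + 0.08·(-0.285575) = 1.425303
t=1.240000, y=1.425303: f=-0.300454 → y ← 1.425303 + 0.08·(-0.300454) = 1.401266
y(1.32) ≈ 1.4013

1.4013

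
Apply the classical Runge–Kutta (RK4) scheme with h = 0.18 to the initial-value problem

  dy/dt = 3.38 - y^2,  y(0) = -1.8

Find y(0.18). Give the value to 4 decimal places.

RK4: k1 = f(t_n, y_n); k2 = f(t_n + h/2, y_n + (h/2)·k1); k3 = f(t_n + h/2, y_n + (h/2)·k2); k4 = f(t_n + h, y_n + h·k3); y_{n+1} = y_n + (h/6)·(k1 + 2k2 + 2k3 + k4).
t=0.000000, y=-1.800000:
  k1 = f(0.000000, -1.800000) = 0.140000
  k2 = f(0.090000, -1.787400) = 0.185201
  k3 = f(0.090000, -1.783332) = 0.199727
  k4 = f(0.180000, -1.764049) = 0.268131
  y ← -1.800000 + (0.18/6)·(k1 + 2k2 + 2k3 + k4) = -1.764660
y(0.18) ≈ -1.7647

-1.7647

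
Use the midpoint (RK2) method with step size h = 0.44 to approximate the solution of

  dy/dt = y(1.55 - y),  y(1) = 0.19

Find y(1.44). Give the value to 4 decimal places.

Midpoint: k1 = f(t_n, y_n); k2 = f(t_n + h/2, y_n + (h/2)·k1); y_{n+1} = y_n + h·k2.
t=1.000000, y=0.190000:
  k1 = f(1.000000, 0.190000) = 0.258400
  k2 = f(1.220000, 0.246848) = 0.321680
  y ← 0.190000 + 0.44·0.321680 = 0.331539
y(1.44) ≈ 0.3315

0.3315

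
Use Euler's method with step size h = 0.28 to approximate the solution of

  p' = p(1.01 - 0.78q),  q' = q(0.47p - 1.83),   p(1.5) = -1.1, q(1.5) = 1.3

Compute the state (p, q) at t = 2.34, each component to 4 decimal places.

Euler on (p,q): p_{n+1} = p_n + h·p', q_{n+1} = q_n + h·q'.
1.500000: (-1.100000, 1.300000); f=(0.004400, -3.051100) → (-1.098768, 0.445692)
1.780000: (-1.098768, 0.445692); f=(-0.727780, -1.045781) → (-1.302546, 0.152873)
2.060000: (-1.302546, 0.152873); f=(-1.160255, -0.373347) → (-1.627418, 0.048336)
(p(2.34), q(2.34)) ≈ (-1.6274, 0.0483)

-1.6274, 0.0483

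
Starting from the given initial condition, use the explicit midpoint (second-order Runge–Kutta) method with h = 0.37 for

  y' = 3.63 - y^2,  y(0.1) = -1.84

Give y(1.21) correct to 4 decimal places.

-0.1444

Midpoint: k1 = f(t_n, y_n); k2 = f(t_n + h/2, y_n + (h/2)·k1); y_{n+1} = y_n + h·k2.
t=0.100000, y=-1.840000:
  k1 = f(0.100000, -1.840000) = 0.244400
  k2 = f(0.285000, -1.794786) = 0.408743
  y ← -1.840000 + 0.37·0.408743 = -1.688765
t=0.470000, y=-1.688765:
  k1 = f(0.470000, -1.688765) = 0.778073
  k2 = f(0.655000, -1.544822) = 1.243526
  y ← -1.688765 + 0.37·1.243526 = -1.228660
t=0.840000, y=-1.228660:
  k1 = f(0.840000, -1.228660) = 2.120394
  k2 = f(1.025000, -0.836387) = 2.930456
  y ← -1.228660 + 0.37·2.930456 = -0.144391
y(1.21) ≈ -0.1444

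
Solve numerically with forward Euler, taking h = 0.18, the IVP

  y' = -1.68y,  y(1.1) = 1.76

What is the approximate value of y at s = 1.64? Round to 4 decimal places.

0.5975

Euler: y_{n+1} = y_n + h·f(s_n, y_n).
s=1.100000, y=1.760000: f=-2.956800 → y ← 1.760000 + 0.18·(-2.956800) = 1.227776
s=1.280000, y=1.227776: f=-2.062664 → y ← 1.227776 + 0.18·(-2.062664) = 0.856497
s=1.460000, y=0.856497: f=-1.438914 → y ← 0.856497 + 0.18·(-1.438914) = 0.597492
y(1.64) ≈ 0.5975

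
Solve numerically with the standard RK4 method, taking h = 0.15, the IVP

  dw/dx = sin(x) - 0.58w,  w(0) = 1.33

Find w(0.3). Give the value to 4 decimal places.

1.1598

RK4: k1 = f(x_n, w_n); k2 = f(x_n + h/2, w_n + (h/2)·k1); k3 = f(x_n + h/2, w_n + (h/2)·k2); k4 = f(x_n + h, w_n + h·k3); w_{n+1} = w_n + (h/6)·(k1 + 2k2 + 2k3 + k4).
x=0.000000, w=1.330000:
  k1 = f(0.000000, 1.330000) = -0.771400
  k2 = f(0.075000, 1.272145) = -0.662914
  k3 = f(0.075000, 1.280281) = -0.667634
  k4 = f(0.150000, 1.229855) = -0.563878
  w ← 1.330000 + (0.15/6)·(k1 + 2k2 + 2k3 + k4) = 1.230091
x=0.150000, w=1.230091:
  k1 = f(0.150000, 1.230091) = -0.564014
  k2 = f(0.225000, 1.187790) = -0.465812
  k3 = f(0.225000, 1.195155) = -0.470083
  k4 = f(0.300000, 1.159578) = -0.377035
  w ← 1.230091 + (0.15/6)·(k1 + 2k2 + 2k3 + k4) = 1.159770
w(0.3) ≈ 1.1598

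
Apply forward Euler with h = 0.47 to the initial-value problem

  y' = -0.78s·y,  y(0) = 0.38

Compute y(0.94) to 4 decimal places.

Euler: y_{n+1} = y_n + h·f(s_n, y_n).
s=0.000000, y=0.380000: f=0.000000 → y ← 0.380000 + 0.47·0.000000 = 0.380000
s=0.470000, y=0.380000: f=-0.139308 → y ← 0.380000 + 0.47·(-0.139308) = 0.314525
y(0.94) ≈ 0.3145

0.3145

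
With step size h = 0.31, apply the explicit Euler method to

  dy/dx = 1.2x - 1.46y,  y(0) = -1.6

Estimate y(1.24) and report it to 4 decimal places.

Euler: y_{n+1} = y_n + h·f(x_n, y_n).
x=0.000000, y=-1.600000: f=2.336000 → y ← -1.600000 + 0.31·2.336000 = -0.875840
x=0.310000, y=-0.875840: f=1.650726 → y ← -0.875840 + 0.31·1.650726 = -0.364115
x=0.620000, y=-0.364115: f=1.275608 → y ← -0.364115 + 0.31·1.275608 = 0.031324
x=0.930000, y=0.031324: f=1.070268 → y ← 0.031324 + 0.31·1.070268 = 0.363107
y(1.24) ≈ 0.3631

0.3631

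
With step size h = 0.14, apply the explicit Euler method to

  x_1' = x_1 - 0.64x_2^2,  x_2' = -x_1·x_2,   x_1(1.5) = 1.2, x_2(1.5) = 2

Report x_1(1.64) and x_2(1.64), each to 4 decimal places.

1.0096, 1.6640

Euler on (x_1,x_2): x_1_{n+1} = x_1_n + h·x_1', x_2_{n+1} = x_2_n + h·x_2'.
1.500000: (1.200000, 2.000000); f=(-1.360000, -2.400000) → (1.009600, 1.664000)
(x_1(1.64), x_2(1.64)) ≈ (1.0096, 1.6640)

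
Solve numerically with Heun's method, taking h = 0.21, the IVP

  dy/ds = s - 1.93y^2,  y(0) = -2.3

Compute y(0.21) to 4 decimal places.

Heun: k1 = f(s_n, y_n); k2 = f(s_n + h, y_n + h·k1); y_{n+1} = y_n + (h/2)·(k1 + k2).
s=0.000000, y=-2.300000:
  k1 = f(0.000000, -2.300000) = -10.209700
  k2 = f(0.210000, -4.444037) = -37.906467
  y ← -2.300000 + (0.21/2)·(-10.209700 + (-37.906467)) = -7.352198
y(0.21) ≈ -7.3522

-7.3522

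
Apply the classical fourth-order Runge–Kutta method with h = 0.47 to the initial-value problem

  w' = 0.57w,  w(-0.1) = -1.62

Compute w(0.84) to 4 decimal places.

-2.7682

RK4: k1 = f(s_n, w_n); k2 = f(s_n + h/2, w_n + (h/2)·k1); k3 = f(s_n + h/2, w_n + (h/2)·k2); k4 = f(s_n + h, w_n + h·k3); w_{n+1} = w_n + (h/6)·(k1 + 2k2 + 2k3 + k4).
s=-0.100000, w=-1.620000:
  k1 = f(-0.100000, -1.620000) = -0.923400
  k2 = f(0.135000, -1.836999) = -1.047089
  k3 = f(0.135000, -1.866066) = -1.063658
  k4 = f(0.370000, -2.119919) = -1.208354
  w ← -1.620000 + (0.47/6)·(k1 + 2k2 + 2k3 + k4) = -2.117671
s=0.370000, w=-2.117671:
  k1 = f(0.370000, -2.117671) = -1.207073
  k2 = f(0.605000, -2.401333) = -1.368760
  k3 = f(0.605000, -2.439330) = -1.390418
  k4 = f(0.840000, -2.771168) = -1.579565
  w ← -2.117671 + (0.47/6)·(k1 + 2k2 + 2k3 + k4) = -2.768229
w(0.84) ≈ -2.7682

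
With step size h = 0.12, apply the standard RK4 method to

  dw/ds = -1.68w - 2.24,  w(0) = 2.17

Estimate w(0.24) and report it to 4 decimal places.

1.0075

RK4: k1 = f(s_n, w_n); k2 = f(s_n + h/2, w_n + (h/2)·k1); k3 = f(s_n + h/2, w_n + (h/2)·k2); k4 = f(s_n + h, w_n + h·k3); w_{n+1} = w_n + (h/6)·(k1 + 2k2 + 2k3 + k4).
s=0.000000, w=2.170000:
  k1 = f(0.000000, 2.170000) = -5.885600
  k2 = f(0.060000, 1.816864) = -5.292332
  k3 = f(0.060000, 1.852460) = -5.352133
  k4 = f(0.120000, 1.527744) = -4.806610
  w ← 2.170000 + (0.12/6)·(k1 + 2k2 + 2k3 + k4) = 1.530377
s=0.120000, w=1.530377:
  k1 = f(0.120000, 1.530377) = -4.811034
  k2 = f(0.180000, 1.241715) = -4.326082
  k3 = f(0.180000, 1.270812) = -4.374965
  k4 = f(0.240000, 1.005381) = -3.929041
  w ← 1.530377 + (0.12/6)·(k1 + 2k2 + 2k3 + k4) = 1.007534
w(0.24) ≈ 1.0075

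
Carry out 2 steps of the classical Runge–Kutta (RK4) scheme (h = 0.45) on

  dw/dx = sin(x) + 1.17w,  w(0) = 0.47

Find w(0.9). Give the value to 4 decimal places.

RK4: k1 = f(x_n, w_n); k2 = f(x_n + h/2, w_n + (h/2)·k1); k3 = f(x_n + h/2, w_n + (h/2)·k2); k4 = f(x_n + h, w_n + h·k3); w_{n+1} = w_n + (h/6)·(k1 + 2k2 + 2k3 + k4).
x=0.000000, w=0.470000:
  k1 = f(0.000000, 0.470000) = 0.549900
  k2 = f(0.225000, 0.593727) = 0.917768
  k3 = f(0.225000, 0.676498) = 1.014609
  k4 = f(0.450000, 0.926574) = 1.519057
  w ← 0.470000 + (0.45/6)·(k1 + 2k2 + 2k3 + k4) = 0.915028
x=0.450000, w=0.915028:
  k1 = f(0.450000, 0.915028) = 1.505549
  k2 = f(0.675000, 1.253777) = 2.091816
  k3 = f(0.675000, 1.385687) = 2.246151
  k4 = f(0.900000, 1.925796) = 3.036508
  w ← 0.915028 + (0.45/6)·(k1 + 2k2 + 2k3 + k4) = 1.906377
w(0.9) ≈ 1.9064

1.9064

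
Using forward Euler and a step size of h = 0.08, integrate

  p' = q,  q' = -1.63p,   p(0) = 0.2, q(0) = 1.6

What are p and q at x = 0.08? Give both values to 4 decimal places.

Euler on (p,q): p_{n+1} = p_n + h·p', q_{n+1} = q_n + h·q'.
0.000000: (0.200000, 1.600000); f=(1.600000, -0.326000) → (0.328000, 1.573920)
(p(0.08), q(0.08)) ≈ (0.3280, 1.5739)

0.3280, 1.5739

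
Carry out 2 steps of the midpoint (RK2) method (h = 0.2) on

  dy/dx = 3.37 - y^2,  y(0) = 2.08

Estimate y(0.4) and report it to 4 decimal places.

Midpoint: k1 = f(x_n, y_n); k2 = f(x_n + h/2, y_n + (h/2)·k1); y_{n+1} = y_n + h·k2.
x=0.000000, y=2.080000:
  k1 = f(0.000000, 2.080000) = -0.956400
  k2 = f(0.100000, 1.984360) = -0.567685
  y ← 2.080000 + 0.2·(-0.567685) = 1.966463
x=0.200000, y=1.966463:
  k1 = f(0.200000, 1.966463) = -0.496977
  k2 = f(0.300000, 1.916765) = -0.303990
  y ← 1.966463 + 0.2·(-0.303990) = 1.905665
y(0.4) ≈ 1.9057

1.9057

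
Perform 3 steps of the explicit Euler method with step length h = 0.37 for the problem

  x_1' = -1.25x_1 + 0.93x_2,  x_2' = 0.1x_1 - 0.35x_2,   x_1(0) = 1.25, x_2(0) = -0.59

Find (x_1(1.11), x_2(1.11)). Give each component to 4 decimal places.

-0.0850, -0.3357

Euler on (x_1,x_2): x_1_{n+1} = x_1_n + h·x_1', x_2_{n+1} = x_2_n + h·x_2'.
0.000000: (1.250000, -0.590000); f=(-2.111200, 0.331500) → (0.468856, -0.467345)
0.370000: (0.468856, -0.467345); f=(-1.020701, 0.210456) → (0.091197, -0.389476)
0.740000: (0.091197, -0.389476); f=(-0.476209, 0.145436) → (-0.085001, -0.335665)
(x_1(1.11), x_2(1.11)) ≈ (-0.0850, -0.3357)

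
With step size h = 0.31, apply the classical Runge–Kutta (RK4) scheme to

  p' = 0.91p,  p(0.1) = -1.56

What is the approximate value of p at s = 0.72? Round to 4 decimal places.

RK4: k1 = f(s_n, p_n); k2 = f(s_n + h/2, p_n + (h/2)·k1); k3 = f(s_n + h/2, p_n + (h/2)·k2); k4 = f(s_n + h, p_n + h·k3); p_{n+1} = p_n + (h/6)·(k1 + 2k2 + 2k3 + k4).
s=0.100000, p=-1.560000:
  k1 = f(0.100000, -1.560000) = -1.419600
  k2 = f(0.255000, -1.780038) = -1.619835
  k3 = f(0.255000, -1.811074) = -1.648078
  k4 = f(0.410000, -2.070904) = -1.884523
  p ← -1.560000 + (0.31/6)·(k1 + 2k2 + 2k3 + k4) = -2.068397
s=0.410000, p=-2.068397:
  k1 = f(0.410000, -2.068397) = -1.882242
  k2 = f(0.565000, -2.360145) = -2.147732
  k3 = f(0.565000, -2.401296) = -2.185179
  k4 = f(0.720000, -2.745803) = -2.498681
  p ← -2.068397 + (0.31/6)·(k1 + 2k2 + 2k3 + k4) = -2.742479
p(0.72) ≈ -2.7425

-2.7425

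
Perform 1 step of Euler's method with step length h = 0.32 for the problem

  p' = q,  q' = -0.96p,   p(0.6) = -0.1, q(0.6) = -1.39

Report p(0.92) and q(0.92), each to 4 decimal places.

-0.5448, -1.3593

Euler on (p,q): p_{n+1} = p_n + h·p', q_{n+1} = q_n + h·q'.
0.600000: (-0.100000, -1.390000); f=(-1.390000, 0.096000) → (-0.544800, -1.359280)
(p(0.92), q(0.92)) ≈ (-0.5448, -1.3593)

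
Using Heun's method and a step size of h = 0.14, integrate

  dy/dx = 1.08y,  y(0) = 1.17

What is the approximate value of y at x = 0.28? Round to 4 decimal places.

1.5815

Heun: k1 = f(x_n, y_n); k2 = f(x_n + h, y_n + h·k1); y_{n+1} = y_n + (h/2)·(k1 + k2).
x=0.000000, y=1.170000:
  k1 = f(0.000000, 1.170000) = 1.263600
  k2 = f(0.140000, 1.346904) = 1.454656
  y ← 1.170000 + (0.14/2)·(1.263600 + 1.454656) = 1.360278
x=0.140000, y=1.360278:
  k1 = f(0.140000, 1.360278) = 1.469100
  k2 = f(0.280000, 1.565952) = 1.691228
  y ← 1.360278 + (0.14/2)·(1.469100 + 1.691228) = 1.581501
y(0.28) ≈ 1.5815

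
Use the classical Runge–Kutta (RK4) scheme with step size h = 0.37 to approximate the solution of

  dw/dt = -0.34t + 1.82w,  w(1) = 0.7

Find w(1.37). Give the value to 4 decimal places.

1.1631

RK4: k1 = f(t_n, w_n); k2 = f(t_n + h/2, w_n + (h/2)·k1); k3 = f(t_n + h/2, w_n + (h/2)·k2); k4 = f(t_n + h, w_n + h·k3); w_{n+1} = w_n + (h/6)·(k1 + 2k2 + 2k3 + k4).
t=1.000000, w=0.700000:
  k1 = f(1.000000, 0.700000) = 0.934000
  k2 = f(1.185000, 0.872790) = 1.185578
  k3 = f(1.185000, 0.919332) = 1.270284
  k4 = f(1.370000, 1.170005) = 1.663609
  w ← 0.700000 + (0.37/6)·(k1 + 2k2 + 2k3 + k4) = 1.163076
w(1.37) ≈ 1.1631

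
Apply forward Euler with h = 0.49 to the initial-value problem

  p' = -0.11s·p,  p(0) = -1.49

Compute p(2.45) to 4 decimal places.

Euler: p_{n+1} = p_n + h·f(s_n, p_n).
s=0.000000, p=-1.490000: f=0.000000 → p ← -1.490000 + 0.49·0.000000 = -1.490000
s=0.490000, p=-1.490000: f=0.080311 → p ← -1.490000 + 0.49·0.080311 = -1.450648
s=0.980000, p=-1.450648: f=0.156380 → p ← -1.450648 + 0.49·0.156380 = -1.374022
s=1.470000, p=-1.374022: f=0.222179 → p ← -1.374022 + 0.49·0.222179 = -1.265154
s=1.960000, p=-1.265154: f=0.272767 → p ← -1.265154 + 0.49·0.272767 = -1.131498
p(2.45) ≈ -1.1315

-1.1315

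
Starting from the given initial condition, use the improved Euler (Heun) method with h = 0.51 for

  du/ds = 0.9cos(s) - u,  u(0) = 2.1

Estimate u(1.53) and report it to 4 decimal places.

Heun: k1 = f(s_n, u_n); k2 = f(s_n + h, u_n + h·k1); u_{n+1} = u_n + (h/2)·(k1 + k2).
s=0.000000, u=2.100000:
  k1 = f(0.000000, 2.100000) = -1.200000
  k2 = f(0.510000, 1.488000) = -0.702530
  u ← 2.100000 + (0.51/2)·(-1.200000 + (-0.702530)) = 1.614855
s=0.510000, u=1.614855:
  k1 = f(0.510000, 1.614855) = -0.829385
  k2 = f(1.020000, 1.191869) = -0.720839
  u ← 1.614855 + (0.51/2)·(-0.829385 + (-0.720839)) = 1.219548
s=1.020000, u=1.219548:
  k1 = f(1.020000, 1.219548) = -0.748518
  k2 = f(1.530000, 0.837803) = -0.801097
  u ← 1.219548 + (0.51/2)·(-0.748518 + (-0.801097)) = 0.824396
u(1.53) ≈ 0.8244

0.8244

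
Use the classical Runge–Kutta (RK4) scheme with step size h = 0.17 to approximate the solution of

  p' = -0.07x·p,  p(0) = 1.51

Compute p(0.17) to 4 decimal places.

1.5085

RK4: k1 = f(x_n, p_n); k2 = f(x_n + h/2, p_n + (h/2)·k1); k3 = f(x_n + h/2, p_n + (h/2)·k2); k4 = f(x_n + h, p_n + h·k3); p_{n+1} = p_n + (h/6)·(k1 + 2k2 + 2k3 + k4).
x=0.000000, p=1.510000:
  k1 = f(0.000000, 1.510000) = 0.000000
  k2 = f(0.085000, 1.510000) = -0.008985
  k3 = f(0.085000, 1.509236) = -0.008980
  k4 = f(0.170000, 1.508473) = -0.017951
  p ← 1.510000 + (0.17/6)·(k1 + 2k2 + 2k3 + k4) = 1.508473
p(0.17) ≈ 1.5085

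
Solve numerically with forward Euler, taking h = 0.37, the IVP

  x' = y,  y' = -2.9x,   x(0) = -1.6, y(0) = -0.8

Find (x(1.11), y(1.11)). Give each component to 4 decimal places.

Euler on (x,y): x_{n+1} = x_n + h·x', y_{n+1} = y_n + h·y'.
0.000000: (-1.600000, -0.800000); f=(-0.800000, 4.640000) → (-1.896000, 0.916800)
0.370000: (-1.896000, 0.916800); f=(0.916800, 5.498400) → (-1.556784, 2.951208)
0.740000: (-1.556784, 2.951208); f=(2.951208, 4.514674) → (-0.464837, 4.621637)
(x(1.11), y(1.11)) ≈ (-0.4648, 4.6216)

-0.4648, 4.6216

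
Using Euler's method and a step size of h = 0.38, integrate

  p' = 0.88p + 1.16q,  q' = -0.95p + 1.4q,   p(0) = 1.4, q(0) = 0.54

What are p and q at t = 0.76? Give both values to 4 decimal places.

2.9524, -0.2672

Euler on (p,q): p_{n+1} = p_n + h·p', q_{n+1} = q_n + h·q'.
0.000000: (1.400000, 0.540000); f=(1.858400, -0.574000) → (2.106192, 0.321880)
0.380000: (2.106192, 0.321880); f=(2.226830, -1.550250) → (2.952387, -0.267215)
(p(0.76), q(0.76)) ≈ (2.9524, -0.2672)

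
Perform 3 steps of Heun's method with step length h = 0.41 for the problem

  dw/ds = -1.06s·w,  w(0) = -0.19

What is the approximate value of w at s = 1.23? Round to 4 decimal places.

-0.0860

Heun: k1 = f(s_n, w_n); k2 = f(s_n + h, w_n + h·k1); w_{n+1} = w_n + (h/2)·(k1 + k2).
s=0.000000, w=-0.190000:
  k1 = f(0.000000, -0.190000) = 0.000000
  k2 = f(0.410000, -0.190000) = 0.082574
  w ← -0.190000 + (0.41/2)·(0.000000 + 0.082574) = -0.173072
s=0.410000, w=-0.173072:
  k1 = f(0.410000, -0.173072) = 0.075217
  k2 = f(0.820000, -0.142233) = 0.123629
  w ← -0.173072 + (0.41/2)·(0.075217 + 0.123629) = -0.132309
s=0.820000, w=-0.132309:
  k1 = f(0.820000, -0.132309) = 0.115003
  k2 = f(1.230000, -0.085158) = 0.111029
  w ← -0.132309 + (0.41/2)·(0.115003 + 0.111029) = -0.085972
w(1.23) ≈ -0.0860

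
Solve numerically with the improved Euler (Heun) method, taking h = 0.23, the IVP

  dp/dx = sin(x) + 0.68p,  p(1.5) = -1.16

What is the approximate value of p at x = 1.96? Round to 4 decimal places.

-1.0588

Heun: k1 = f(x_n, p_n); k2 = f(x_n + h, p_n + h·k1); p_{n+1} = p_n + (h/2)·(k1 + k2).
x=1.500000, p=-1.160000:
  k1 = f(1.500000, -1.160000) = 0.208695
  k2 = f(1.730000, -1.112000) = 0.231194
  p ← -1.160000 + (0.23/2)·(0.208695 + 0.231194) = -1.109413
x=1.730000, p=-1.109413:
  k1 = f(1.730000, -1.109413) = 0.232953
  k2 = f(1.960000, -1.055834) = 0.207245
  p ← -1.109413 + (0.23/2)·(0.232953 + 0.207245) = -1.058790
p(1.96) ≈ -1.0588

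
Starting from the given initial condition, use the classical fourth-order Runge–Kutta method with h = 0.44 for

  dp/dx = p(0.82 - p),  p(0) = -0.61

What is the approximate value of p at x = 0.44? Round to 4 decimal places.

RK4: k1 = f(x_n, p_n); k2 = f(x_n + h/2, p_n + (h/2)·k1); k3 = f(x_n + h/2, p_n + (h/2)·k2); k4 = f(x_n + h, p_n + h·k3); p_{n+1} = p_n + (h/6)·(k1 + 2k2 + 2k3 + k4).
x=0.000000, p=-0.610000:
  k1 = f(0.000000, -0.610000) = -0.872300
  k2 = f(0.220000, -0.801906) = -1.300616
  k3 = f(0.220000, -0.896136) = -1.537890
  k4 = f(0.440000, -1.286672) = -2.710595
  p ← -0.610000 + (0.44/6)·(k1 + 2k2 + 2k3 + k4) = -1.289060
p(0.44) ≈ -1.2891

-1.2891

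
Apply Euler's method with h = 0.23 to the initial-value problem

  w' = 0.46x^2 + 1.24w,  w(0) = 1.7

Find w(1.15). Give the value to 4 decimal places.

Euler: w_{n+1} = w_n + h·f(x_n, w_n).
x=0.000000, w=1.700000: f=2.108000 → w ← 1.700000 + 0.23·2.108000 = 2.184840
x=0.230000, w=2.184840: f=2.733536 → w ← 2.184840 + 0.23·2.733536 = 2.813553
x=0.460000, w=2.813553: f=3.586142 → w ← 2.813553 + 0.23·3.586142 = 3.638366
x=0.690000, w=3.638366: f=4.730580 → w ← 3.638366 + 0.23·4.730580 = 4.726399
x=0.920000, w=4.726399: f=6.250079 → w ← 4.726399 + 0.23·6.250079 = 6.163917
w(1.15) ≈ 6.1639

6.1639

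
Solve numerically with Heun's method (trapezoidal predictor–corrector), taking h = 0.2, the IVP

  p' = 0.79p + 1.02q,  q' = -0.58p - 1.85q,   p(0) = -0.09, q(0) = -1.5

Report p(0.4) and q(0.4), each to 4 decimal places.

-0.6239, -0.6616

Heun on (p,q): k1 = f(t_n, state_n); k2 = f(t_n + h, state_n + h·k1); state_{n+1} = state_n + (h/2)·(k1 + k2).
0.000000: (-0.090000, -1.500000)
  k1 = (-1.601100, 2.827200)
  predictor → (-0.410220, -0.934560)
  k2 = (-1.277325, 1.966864)
  → (-0.377842, -1.020594)
0.200000: (-0.377842, -1.020594)
  k1 = (-1.339501, 2.107247)
  predictor → (-0.645743, -0.599144)
  k2 = (-1.121264, 1.482948)
  → (-0.623919, -0.661574)
(p(0.4), q(0.4)) ≈ (-0.6239, -0.6616)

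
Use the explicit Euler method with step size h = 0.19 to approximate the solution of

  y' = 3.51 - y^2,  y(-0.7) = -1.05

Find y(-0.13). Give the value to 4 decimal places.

Euler: y_{n+1} = y_n + h·f(x_n, y_n).
x=-0.700000, y=-1.050000: f=2.407500 → y ← -1.050000 + 0.19·2.407500 = -0.592575
x=-0.510000, y=-0.592575: f=3.158855 → y ← -0.592575 + 0.19·3.158855 = 0.007607
x=-0.320000, y=0.007607: f=3.509942 → y ← 0.007607 + 0.19·3.509942 = 0.674496
y(-0.13) ≈ 0.6745

0.6745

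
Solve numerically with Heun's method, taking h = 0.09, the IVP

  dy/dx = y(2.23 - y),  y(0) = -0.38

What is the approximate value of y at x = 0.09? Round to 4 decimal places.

Heun: k1 = f(x_n, y_n); k2 = f(x_n + h, y_n + h·k1); y_{n+1} = y_n + (h/2)·(k1 + k2).
x=0.000000, y=-0.380000:
  k1 = f(0.000000, -0.380000) = -0.991800
  k2 = f(0.090000, -0.469262) = -1.266661
  y ← -0.380000 + (0.09/2)·(-0.991800 + (-1.266661)) = -0.481631
y(0.09) ≈ -0.4816

-0.4816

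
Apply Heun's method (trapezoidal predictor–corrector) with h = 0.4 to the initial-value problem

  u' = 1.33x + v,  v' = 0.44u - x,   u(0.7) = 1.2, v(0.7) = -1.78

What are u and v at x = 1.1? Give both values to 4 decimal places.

0.9530, -1.9587

Heun on (u,v): k1 = f(x_n, state_n); k2 = f(x_n + h, state_n + h·k1); state_{n+1} = state_n + (h/2)·(k1 + k2).
0.700000: (1.200000, -1.780000)
  k1 = (-0.849000, -0.172000)
  predictor → (0.860400, -1.848800)
  k2 = (-0.385800, -0.721424)
  → (0.953040, -1.958685)
(u(1.1), v(1.1)) ≈ (0.9530, -1.9587)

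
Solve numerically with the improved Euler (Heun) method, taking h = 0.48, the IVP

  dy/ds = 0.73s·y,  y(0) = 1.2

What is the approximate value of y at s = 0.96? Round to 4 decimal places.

Heun: k1 = f(s_n, y_n); k2 = f(s_n + h, y_n + h·k1); y_{n+1} = y_n + (h/2)·(k1 + k2).
s=0.000000, y=1.200000:
  k1 = f(0.000000, 1.200000) = 0.000000
  k2 = f(0.480000, 1.200000) = 0.420480
  y ← 1.200000 + (0.48/2)·(0.000000 + 0.420480) = 1.300915
s=0.480000, y=1.300915:
  k1 = f(0.480000, 1.300915) = 0.455841
  k2 = f(0.960000, 1.519719) = 1.065019
  y ← 1.300915 + (0.48/2)·(0.455841 + 1.065019) = 1.665921
y(0.96) ≈ 1.6659

1.6659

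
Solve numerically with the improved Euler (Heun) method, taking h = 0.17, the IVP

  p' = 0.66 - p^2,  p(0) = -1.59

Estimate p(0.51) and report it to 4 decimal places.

Heun: k1 = f(t_n, p_n); k2 = f(t_n + h, p_n + h·k1); p_{n+1} = p_n + (h/2)·(k1 + k2).
t=0.000000, p=-1.590000:
  k1 = f(0.000000, -1.590000) = -1.868100
  k2 = f(0.170000, -1.907577) = -2.978850
  p ← -1.590000 + (0.17/2)·(-1.868100 + (-2.978850)) = -2.001991
t=0.170000, p=-2.001991:
  k1 = f(0.170000, -2.001991) = -3.347967
  k2 = f(0.340000, -2.571145) = -5.950787
  p ← -2.001991 + (0.17/2)·(-3.347967 + (-5.950787)) = -2.792385
t=0.340000, p=-2.792385:
  k1 = f(0.340000, -2.792385) = -7.137413
  k2 = f(0.510000, -4.005745) = -15.385994
  p ← -2.792385 + (0.17/2)·(-7.137413 + (-15.385994)) = -4.706874
p(0.51) ≈ -4.7069

-4.7069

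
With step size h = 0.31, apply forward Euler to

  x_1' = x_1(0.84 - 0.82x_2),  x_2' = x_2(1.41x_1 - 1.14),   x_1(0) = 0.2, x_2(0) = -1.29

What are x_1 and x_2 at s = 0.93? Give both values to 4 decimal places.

Euler on (x_1,x_2): x_1_{n+1} = x_1_n + h·x_1', x_2_{n+1} = x_2_n + h·x_2'.
0.000000: (0.200000, -1.290000); f=(0.379560, 1.106820) → (0.317664, -0.946886)
0.310000: (0.317664, -0.946886); f=(0.513486, 0.655334) → (0.476844, -0.743732)
0.620000: (0.476844, -0.743732); f=(0.691358, 0.347806) → (0.691165, -0.635912)
(x_1(0.93), x_2(0.93)) ≈ (0.6912, -0.6359)

0.6912, -0.6359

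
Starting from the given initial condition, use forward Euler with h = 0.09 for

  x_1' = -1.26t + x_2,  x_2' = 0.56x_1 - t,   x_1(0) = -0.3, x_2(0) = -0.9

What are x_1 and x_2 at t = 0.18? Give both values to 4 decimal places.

Euler on (x_1,x_2): x_1_{n+1} = x_1_n + h·x_1', x_2_{n+1} = x_2_n + h·x_2'.
0.000000: (-0.300000, -0.900000); f=(-0.900000, -0.168000) → (-0.381000, -0.915120)
0.090000: (-0.381000, -0.915120); f=(-1.028520, -0.303360) → (-0.473567, -0.942422)
(x_1(0.18), x_2(0.18)) ≈ (-0.4736, -0.9424)

-0.4736, -0.9424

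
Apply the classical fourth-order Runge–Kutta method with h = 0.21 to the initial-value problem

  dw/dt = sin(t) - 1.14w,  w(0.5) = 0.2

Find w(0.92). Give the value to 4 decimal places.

0.3441

RK4: k1 = f(t_n, w_n); k2 = f(t_n + h/2, w_n + (h/2)·k1); k3 = f(t_n + h/2, w_n + (h/2)·k2); k4 = f(t_n + h, w_n + h·k3); w_{n+1} = w_n + (h/6)·(k1 + 2k2 + 2k3 + k4).
t=0.500000, w=0.200000:
  k1 = f(0.500000, 0.200000) = 0.251426
  k2 = f(0.605000, 0.226400) = 0.310666
  k3 = f(0.605000, 0.232620) = 0.303575
  k4 = f(0.710000, 0.263751) = 0.351158
  w ← 0.200000 + (0.21/6)·(k1 + 2k2 + 2k3 + k4) = 0.264087
t=0.710000, w=0.264087:
  k1 = f(0.710000, 0.264087) = 0.350774
  k2 = f(0.815000, 0.300919) = 0.384678
  k3 = f(0.815000, 0.304479) = 0.380620
  k4 = f(0.920000, 0.344018) = 0.403422
  w ← 0.264087 + (0.21/6)·(k1 + 2k2 + 2k3 + k4) = 0.344055
w(0.92) ≈ 0.3441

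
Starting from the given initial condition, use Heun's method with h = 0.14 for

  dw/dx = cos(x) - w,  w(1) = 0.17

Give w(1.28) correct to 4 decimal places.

0.2275

Heun: k1 = f(x_n, w_n); k2 = f(x_n + h, w_n + h·k1); w_{n+1} = w_n + (h/2)·(k1 + k2).
x=1.000000, w=0.170000:
  k1 = f(1.000000, 0.170000) = 0.370302
  k2 = f(1.140000, 0.221842) = 0.195752
  w ← 0.170000 + (0.14/2)·(0.370302 + 0.195752) = 0.209624
x=1.140000, w=0.209624:
  k1 = f(1.140000, 0.209624) = 0.207971
  k2 = f(1.280000, 0.238740) = 0.047975
  w ← 0.209624 + (0.14/2)·(0.207971 + 0.047975) = 0.227540
w(1.28) ≈ 0.2275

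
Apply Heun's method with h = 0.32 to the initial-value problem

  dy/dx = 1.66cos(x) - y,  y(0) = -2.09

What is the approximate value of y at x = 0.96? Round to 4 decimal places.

-0.0074

Heun: k1 = f(x_n, y_n); k2 = f(x_n + h, y_n + h·k1); y_{n+1} = y_n + (h/2)·(k1 + k2).
x=0.000000, y=-2.090000:
  k1 = f(0.000000, -2.090000) = 3.750000
  k2 = f(0.320000, -0.890000) = 2.465731
  y ← -2.090000 + (0.32/2)·(3.750000 + 2.465731) = -1.095483
x=0.320000, y=-1.095483:
  k1 = f(0.320000, -1.095483) = 2.671214
  k2 = f(0.640000, -0.240695) = 1.572174
  y ← -1.095483 + (0.32/2)·(2.671214 + 1.572174) = -0.416541
x=0.640000, y=-0.416541:
  k1 = f(0.640000, -0.416541) = 1.748020
  k2 = f(0.960000, 0.142825) = 0.809218
  y ← -0.416541 + (0.32/2)·(1.748020 + 0.809218) = -0.007383
y(0.96) ≈ -0.0074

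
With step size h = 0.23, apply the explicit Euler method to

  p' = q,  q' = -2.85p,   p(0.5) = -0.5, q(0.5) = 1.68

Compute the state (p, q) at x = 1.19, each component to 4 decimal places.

0.8271, 1.8540

Euler on (p,q): p_{n+1} = p_n + h·p', q_{n+1} = q_n + h·q'.
0.500000: (-0.500000, 1.680000); f=(1.680000, 1.425000) → (-0.113600, 2.007750)
0.730000: (-0.113600, 2.007750); f=(2.007750, 0.323760) → (0.348183, 2.082215)
0.960000: (0.348183, 2.082215); f=(2.082215, -0.992320) → (0.827092, 1.853981)
(p(1.19), q(1.19)) ≈ (0.8271, 1.8540)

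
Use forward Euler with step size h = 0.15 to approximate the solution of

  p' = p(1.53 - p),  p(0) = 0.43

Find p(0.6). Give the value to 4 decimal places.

0.7470

Euler: p_{n+1} = p_n + h·f(x_n, p_n).
x=0.000000, p=0.430000: f=0.473000 → p ← 0.430000 + 0.15·0.473000 = 0.500950
x=0.150000, p=0.500950: f=0.515503 → p ← 0.500950 + 0.15·0.515503 = 0.578275
x=0.300000, p=0.578275: f=0.550359 → p ← 0.578275 + 0.15·0.550359 = 0.660829
x=0.450000, p=0.660829: f=0.574373 → p ← 0.660829 + 0.15·0.574373 = 0.746985
p(0.6) ≈ 0.7470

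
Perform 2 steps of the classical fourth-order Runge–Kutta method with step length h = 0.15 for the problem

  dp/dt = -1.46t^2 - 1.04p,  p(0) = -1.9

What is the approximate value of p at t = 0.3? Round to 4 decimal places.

RK4: k1 = f(t_n, p_n); k2 = f(t_n + h/2, p_n + (h/2)·k1); k3 = f(t_n + h/2, p_n + (h/2)·k2); k4 = f(t_n + h, p_n + h·k3); p_{n+1} = p_n + (h/6)·(k1 + 2k2 + 2k3 + k4).
t=0.000000, p=-1.900000:
  k1 = f(0.000000, -1.900000) = 1.976000
  k2 = f(0.075000, -1.751800) = 1.813659
  k3 = f(0.075000, -1.763976) = 1.826322
  k4 = f(0.150000, -1.626052) = 1.658244
  p ← -1.900000 + (0.15/6)·(k1 + 2k2 + 2k3 + k4) = -1.627145
t=0.150000, p=-1.627145:
  k1 = f(0.150000, -1.627145) = 1.659381
  k2 = f(0.225000, -1.502691) = 1.488886
  k3 = f(0.225000, -1.515478) = 1.502185
  k4 = f(0.300000, -1.401817) = 1.326490
  p ← -1.627145 + (0.15/6)·(k1 + 2k2 + 2k3 + k4) = -1.402944
p(0.3) ≈ -1.4029

-1.4029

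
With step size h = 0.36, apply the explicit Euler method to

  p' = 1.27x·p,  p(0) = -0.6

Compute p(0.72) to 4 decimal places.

-0.6988

Euler: p_{n+1} = p_n + h·f(x_n, p_n).
x=0.000000, p=-0.600000: f=0.000000 → p ← -0.600000 + 0.36·0.000000 = -0.600000
x=0.360000, p=-0.600000: f=-0.274320 → p ← -0.600000 + 0.36·(-0.274320) = -0.698755
p(0.72) ≈ -0.6988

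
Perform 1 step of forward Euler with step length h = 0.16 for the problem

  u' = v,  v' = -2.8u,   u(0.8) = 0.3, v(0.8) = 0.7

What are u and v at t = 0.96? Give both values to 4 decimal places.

Euler on (u,v): u_{n+1} = u_n + h·u', v_{n+1} = v_n + h·v'.
0.800000: (0.300000, 0.700000); f=(0.700000, -0.840000) → (0.412000, 0.565600)
(u(0.96), v(0.96)) ≈ (0.4120, 0.5656)

0.4120, 0.5656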